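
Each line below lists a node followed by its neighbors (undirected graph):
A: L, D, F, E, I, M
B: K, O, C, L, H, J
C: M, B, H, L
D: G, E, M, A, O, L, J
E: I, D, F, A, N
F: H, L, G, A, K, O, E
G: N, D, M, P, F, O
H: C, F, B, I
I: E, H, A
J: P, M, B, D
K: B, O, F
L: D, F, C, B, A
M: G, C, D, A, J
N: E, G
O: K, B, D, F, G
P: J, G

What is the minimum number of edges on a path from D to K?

2

Level 0: D
Level 1: A, E, G, J, L, M, O
Level 2: B, C, F, I, K, N, P
Level 3: H
K first appears at level 2.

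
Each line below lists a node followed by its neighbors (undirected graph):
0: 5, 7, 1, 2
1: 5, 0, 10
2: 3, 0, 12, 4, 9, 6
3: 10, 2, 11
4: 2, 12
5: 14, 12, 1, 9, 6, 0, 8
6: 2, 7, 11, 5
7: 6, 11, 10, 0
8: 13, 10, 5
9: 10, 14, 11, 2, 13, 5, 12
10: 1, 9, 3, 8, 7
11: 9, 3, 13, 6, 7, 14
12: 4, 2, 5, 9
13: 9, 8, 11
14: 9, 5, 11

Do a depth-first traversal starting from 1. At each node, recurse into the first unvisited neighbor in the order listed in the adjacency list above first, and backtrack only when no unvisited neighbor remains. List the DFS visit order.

1, 5, 14, 9, 10, 3, 2, 0, 7, 6, 11, 13, 8, 12, 4

Visit 1
1 → 5
5 → 14
14 → 9
9 → 10
10 → 3
3 → 2
2 → 0
0 → 7
7 → 6
6 → 11
11 → 13
13 → 8
2 → 12
12 → 4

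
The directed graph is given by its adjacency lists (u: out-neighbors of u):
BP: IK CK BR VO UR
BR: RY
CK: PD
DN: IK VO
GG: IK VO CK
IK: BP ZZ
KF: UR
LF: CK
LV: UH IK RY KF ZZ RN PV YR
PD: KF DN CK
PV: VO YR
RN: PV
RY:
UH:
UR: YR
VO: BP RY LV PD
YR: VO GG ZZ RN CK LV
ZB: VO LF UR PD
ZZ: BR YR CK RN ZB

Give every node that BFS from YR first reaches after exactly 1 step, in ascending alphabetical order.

CK, GG, LV, RN, VO, ZZ

Level 0: YR
Level 1: CK, GG, LV, RN, VO, ZZ
Level 2: BP, BR, IK, KF, PD, PV, RY, UH, ZB
Level 3: DN, LF, UR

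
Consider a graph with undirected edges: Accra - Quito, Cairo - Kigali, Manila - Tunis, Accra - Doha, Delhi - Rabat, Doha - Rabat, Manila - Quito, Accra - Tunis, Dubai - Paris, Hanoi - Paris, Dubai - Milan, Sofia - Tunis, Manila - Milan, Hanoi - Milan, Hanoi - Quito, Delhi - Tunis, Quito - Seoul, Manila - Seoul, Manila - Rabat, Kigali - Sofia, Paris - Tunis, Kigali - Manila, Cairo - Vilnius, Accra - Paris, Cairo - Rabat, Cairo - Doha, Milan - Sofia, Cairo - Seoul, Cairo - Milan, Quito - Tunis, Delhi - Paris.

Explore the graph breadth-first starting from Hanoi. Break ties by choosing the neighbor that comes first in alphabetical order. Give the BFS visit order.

Visit Hanoi; enqueue Milan, Paris, Quito → queue [Milan, Paris, Quito]
Visit Milan; enqueue Cairo, Dubai, Manila, Sofia → queue [Paris, Quito, Cairo, Dubai, Manila, Sofia]
Visit Paris; enqueue Accra, Delhi, Tunis → queue [Quito, Cairo, Dubai, Manila, Sofia, Accra, Delhi, Tunis]
Visit Quito; enqueue Seoul → queue [Cairo, Dubai, Manila, Sofia, Accra, Delhi, Tunis, Seoul]
Visit Cairo; enqueue Doha, Kigali, Rabat, Vilnius → queue [Dubai, Manila, Sofia, Accra, Delhi, Tunis, Seoul, Doha, Kigali, Rabat, Vilnius]
Visit Dubai → queue [Manila, Sofia, Accra, Delhi, Tunis, Seoul, Doha, Kigali, Rabat, Vilnius]
Visit Manila → queue [Sofia, Accra, Delhi, Tunis, Seoul, Doha, Kigali, Rabat, Vilnius]
Visit Sofia → queue [Accra, Delhi, Tunis, Seoul, Doha, Kigali, Rabat, Vilnius]
Visit Accra → queue [Delhi, Tunis, Seoul, Doha, Kigali, Rabat, Vilnius]
Visit Delhi → queue [Tunis, Seoul, Doha, Kigali, Rabat, Vilnius]
Visit Tunis → queue [Seoul, Doha, Kigali, Rabat, Vilnius]
Visit Seoul → queue [Doha, Kigali, Rabat, Vilnius]
Visit Doha → queue [Kigali, Rabat, Vilnius]
Visit Kigali → queue [Rabat, Vilnius]
Visit Rabat → queue [Vilnius]
Visit Vilnius → queue []

Hanoi Milan Paris Quito Cairo Dubai Manila Sofia Accra Delhi Tunis Seoul Doha Kigali Rabat Vilnius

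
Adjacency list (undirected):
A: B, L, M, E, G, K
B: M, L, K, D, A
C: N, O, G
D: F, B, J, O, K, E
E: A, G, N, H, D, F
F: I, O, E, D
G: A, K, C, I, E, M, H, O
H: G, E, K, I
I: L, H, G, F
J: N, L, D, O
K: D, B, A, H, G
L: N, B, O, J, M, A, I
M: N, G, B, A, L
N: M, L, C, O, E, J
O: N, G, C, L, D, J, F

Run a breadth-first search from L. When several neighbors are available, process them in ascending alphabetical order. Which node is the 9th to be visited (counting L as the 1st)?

Visit L; enqueue A, B, I, J, M, N, O → queue [A, B, I, J, M, N, O]
Visit A; enqueue E, G, K → queue [B, I, J, M, N, O, E, G, K]
Visit B; enqueue D → queue [I, J, M, N, O, E, G, K, D]
Visit I; enqueue F, H → queue [J, M, N, O, E, G, K, D, F, H]
Visit J → queue [M, N, O, E, G, K, D, F, H]
Visit M → queue [N, O, E, G, K, D, F, H]
Visit N; enqueue C → queue [O, E, G, K, D, F, H, C]
Visit O → queue [E, G, K, D, F, H, C]
Visit E → queue [G, K, D, F, H, C]
Visit G → queue [K, D, F, H, C]
Visit K → queue [D, F, H, C]
Visit D → queue [F, H, C]
Visit F → queue [H, C]
Visit H → queue [C]
Visit C → queue []

Visit order: L, A, B, I, J, M, N, O, E, G, K, D, F, H, C

E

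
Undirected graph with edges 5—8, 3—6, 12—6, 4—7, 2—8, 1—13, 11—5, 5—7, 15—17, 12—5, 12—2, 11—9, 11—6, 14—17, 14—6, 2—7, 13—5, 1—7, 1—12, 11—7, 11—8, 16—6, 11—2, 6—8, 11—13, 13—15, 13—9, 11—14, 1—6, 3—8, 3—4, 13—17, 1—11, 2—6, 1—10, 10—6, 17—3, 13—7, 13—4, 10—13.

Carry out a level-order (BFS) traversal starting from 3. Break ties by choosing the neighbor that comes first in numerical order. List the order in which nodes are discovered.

3, 4, 6, 8, 17, 7, 13, 1, 2, 10, 11, 12, 14, 16, 5, 15, 9

Visit 3; enqueue 4, 6, 8, 17 → queue [4, 6, 8, 17]
Visit 4; enqueue 7, 13 → queue [6, 8, 17, 7, 13]
Visit 6; enqueue 1, 2, 10, 11, 12, 14, 16 → queue [8, 17, 7, 13, 1, 2, 10, 11, 12, 14, 16]
Visit 8; enqueue 5 → queue [17, 7, 13, 1, 2, 10, 11, 12, 14, 16, 5]
Visit 17; enqueue 15 → queue [7, 13, 1, 2, 10, 11, 12, 14, 16, 5, 15]
Visit 7 → queue [13, 1, 2, 10, 11, 12, 14, 16, 5, 15]
Visit 13; enqueue 9 → queue [1, 2, 10, 11, 12, 14, 16, 5, 15, 9]
Visit 1 → queue [2, 10, 11, 12, 14, 16, 5, 15, 9]
Visit 2 → queue [10, 11, 12, 14, 16, 5, 15, 9]
Visit 10 → queue [11, 12, 14, 16, 5, 15, 9]
Visit 11 → queue [12, 14, 16, 5, 15, 9]
Visit 12 → queue [14, 16, 5, 15, 9]
Visit 14 → queue [16, 5, 15, 9]
Visit 16 → queue [5, 15, 9]
Visit 5 → queue [15, 9]
Visit 15 → queue [9]
Visit 9 → queue []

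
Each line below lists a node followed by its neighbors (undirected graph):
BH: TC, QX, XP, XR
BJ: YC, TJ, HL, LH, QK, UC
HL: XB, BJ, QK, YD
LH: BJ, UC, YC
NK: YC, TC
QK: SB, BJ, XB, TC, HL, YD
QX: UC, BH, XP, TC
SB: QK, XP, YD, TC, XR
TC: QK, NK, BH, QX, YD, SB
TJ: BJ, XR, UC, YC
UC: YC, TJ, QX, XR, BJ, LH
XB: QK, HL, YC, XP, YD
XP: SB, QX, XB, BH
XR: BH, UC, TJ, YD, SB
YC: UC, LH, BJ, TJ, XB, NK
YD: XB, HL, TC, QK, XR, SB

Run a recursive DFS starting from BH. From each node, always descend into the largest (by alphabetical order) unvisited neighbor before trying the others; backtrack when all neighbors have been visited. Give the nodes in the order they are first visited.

Visit BH
BH → XR
XR → YD
YD → XB
XB → YC
YC → UC
UC → TJ
TJ → BJ
BJ → QK
QK → TC
TC → SB
SB → XP
XP → QX
TC → NK
QK → HL
BJ → LH

BH, XR, YD, XB, YC, UC, TJ, BJ, QK, TC, SB, XP, QX, NK, HL, LH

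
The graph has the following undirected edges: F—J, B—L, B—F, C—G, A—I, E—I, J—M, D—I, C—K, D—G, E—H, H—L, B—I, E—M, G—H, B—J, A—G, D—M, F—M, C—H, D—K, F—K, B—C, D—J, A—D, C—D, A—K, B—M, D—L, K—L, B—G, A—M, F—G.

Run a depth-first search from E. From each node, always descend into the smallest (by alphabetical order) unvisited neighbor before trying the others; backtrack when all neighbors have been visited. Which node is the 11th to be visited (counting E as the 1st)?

M

Visit E
E → H
H → C
C → B
B → F
F → G
G → A
A → D
D → I
D → J
J → M
D → K
K → L

Visit order: E, H, C, B, F, G, A, D, I, J, M, K, L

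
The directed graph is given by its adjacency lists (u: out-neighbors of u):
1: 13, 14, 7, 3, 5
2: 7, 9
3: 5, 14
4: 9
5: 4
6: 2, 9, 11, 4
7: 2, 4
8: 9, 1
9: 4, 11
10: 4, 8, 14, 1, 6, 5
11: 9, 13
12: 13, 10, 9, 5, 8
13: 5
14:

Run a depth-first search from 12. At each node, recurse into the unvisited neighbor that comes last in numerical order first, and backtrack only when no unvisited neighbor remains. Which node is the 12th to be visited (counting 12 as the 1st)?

2

Visit 12
12 → 13
13 → 5
5 → 4
4 → 9
9 → 11
12 → 10
10 → 14
10 → 8
8 → 1
1 → 7
7 → 2
1 → 3
10 → 6

Visit order: 12, 13, 5, 4, 9, 11, 10, 14, 8, 1, 7, 2, 3, 6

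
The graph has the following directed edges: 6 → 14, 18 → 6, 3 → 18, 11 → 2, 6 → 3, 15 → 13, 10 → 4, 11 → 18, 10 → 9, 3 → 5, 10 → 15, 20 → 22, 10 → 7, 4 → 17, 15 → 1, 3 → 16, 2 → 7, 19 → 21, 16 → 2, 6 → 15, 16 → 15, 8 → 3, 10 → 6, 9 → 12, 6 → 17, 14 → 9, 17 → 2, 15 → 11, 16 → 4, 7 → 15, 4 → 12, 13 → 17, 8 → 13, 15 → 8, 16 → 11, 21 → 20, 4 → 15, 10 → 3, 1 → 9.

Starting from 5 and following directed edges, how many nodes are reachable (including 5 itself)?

BFS from 5 visits: 5
Reachable nodes: 1 of 22 total.

1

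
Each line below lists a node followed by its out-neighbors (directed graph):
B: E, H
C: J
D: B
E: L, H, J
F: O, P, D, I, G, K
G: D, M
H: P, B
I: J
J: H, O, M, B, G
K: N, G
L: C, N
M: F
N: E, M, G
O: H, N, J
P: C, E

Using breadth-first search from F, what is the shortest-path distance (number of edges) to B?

Level 0: F
Level 1: D, G, I, K, O, P
Level 2: B, C, E, H, J, M, N
Level 3: L
B first appears at level 2.

2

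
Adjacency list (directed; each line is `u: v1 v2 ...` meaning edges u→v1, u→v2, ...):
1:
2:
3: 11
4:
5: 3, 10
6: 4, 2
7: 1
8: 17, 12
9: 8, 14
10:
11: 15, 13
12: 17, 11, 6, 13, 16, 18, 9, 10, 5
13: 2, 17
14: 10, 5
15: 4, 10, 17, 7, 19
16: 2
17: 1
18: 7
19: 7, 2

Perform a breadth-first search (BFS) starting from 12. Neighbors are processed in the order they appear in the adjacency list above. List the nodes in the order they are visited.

Visit 12; enqueue 17, 11, 6, 13, 16, 18, 9, 10, 5 → queue [17, 11, 6, 13, 16, 18, 9, 10, 5]
Visit 17; enqueue 1 → queue [11, 6, 13, 16, 18, 9, 10, 5, 1]
Visit 11; enqueue 15 → queue [6, 13, 16, 18, 9, 10, 5, 1, 15]
Visit 6; enqueue 4, 2 → queue [13, 16, 18, 9, 10, 5, 1, 15, 4, 2]
Visit 13 → queue [16, 18, 9, 10, 5, 1, 15, 4, 2]
Visit 16 → queue [18, 9, 10, 5, 1, 15, 4, 2]
Visit 18; enqueue 7 → queue [9, 10, 5, 1, 15, 4, 2, 7]
Visit 9; enqueue 8, 14 → queue [10, 5, 1, 15, 4, 2, 7, 8, 14]
Visit 10 → queue [5, 1, 15, 4, 2, 7, 8, 14]
Visit 5; enqueue 3 → queue [1, 15, 4, 2, 7, 8, 14, 3]
Visit 1 → queue [15, 4, 2, 7, 8, 14, 3]
Visit 15; enqueue 19 → queue [4, 2, 7, 8, 14, 3, 19]
Visit 4 → queue [2, 7, 8, 14, 3, 19]
Visit 2 → queue [7, 8, 14, 3, 19]
Visit 7 → queue [8, 14, 3, 19]
Visit 8 → queue [14, 3, 19]
Visit 14 → queue [3, 19]
Visit 3 → queue [19]
Visit 19 → queue []

12 → 17 → 11 → 6 → 13 → 16 → 18 → 9 → 10 → 5 → 1 → 15 → 4 → 2 → 7 → 8 → 14 → 3 → 19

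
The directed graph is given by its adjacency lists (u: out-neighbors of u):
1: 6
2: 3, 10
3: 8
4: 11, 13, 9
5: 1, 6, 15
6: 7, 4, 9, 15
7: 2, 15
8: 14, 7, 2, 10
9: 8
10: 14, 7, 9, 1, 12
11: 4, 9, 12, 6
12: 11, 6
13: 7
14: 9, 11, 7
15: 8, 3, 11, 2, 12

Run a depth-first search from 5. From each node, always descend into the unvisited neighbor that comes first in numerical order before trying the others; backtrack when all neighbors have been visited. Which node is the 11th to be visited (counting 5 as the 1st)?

15

Visit 5
5 → 1
1 → 6
6 → 4
4 → 9
9 → 8
8 → 2
2 → 3
2 → 10
10 → 7
7 → 15
15 → 11
11 → 12
10 → 14
4 → 13

Visit order: 5, 1, 6, 4, 9, 8, 2, 3, 10, 7, 15, 11, 12, 14, 13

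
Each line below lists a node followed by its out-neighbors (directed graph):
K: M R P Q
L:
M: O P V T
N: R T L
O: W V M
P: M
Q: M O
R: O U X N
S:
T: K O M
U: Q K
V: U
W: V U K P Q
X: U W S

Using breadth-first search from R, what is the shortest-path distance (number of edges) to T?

2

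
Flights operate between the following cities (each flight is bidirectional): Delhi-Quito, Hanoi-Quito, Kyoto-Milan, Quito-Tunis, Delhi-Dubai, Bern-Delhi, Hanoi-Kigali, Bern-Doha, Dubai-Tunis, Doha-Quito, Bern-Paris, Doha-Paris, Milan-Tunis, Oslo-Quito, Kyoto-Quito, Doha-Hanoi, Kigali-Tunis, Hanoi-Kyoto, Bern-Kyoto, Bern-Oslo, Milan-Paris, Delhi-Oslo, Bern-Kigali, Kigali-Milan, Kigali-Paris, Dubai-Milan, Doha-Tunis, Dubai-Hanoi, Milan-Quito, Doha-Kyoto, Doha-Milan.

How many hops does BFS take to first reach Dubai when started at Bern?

Level 0: Bern
Level 1: Delhi, Doha, Kigali, Kyoto, Oslo, Paris
Level 2: Dubai, Hanoi, Milan, Quito, Tunis
Dubai first appears at level 2.

2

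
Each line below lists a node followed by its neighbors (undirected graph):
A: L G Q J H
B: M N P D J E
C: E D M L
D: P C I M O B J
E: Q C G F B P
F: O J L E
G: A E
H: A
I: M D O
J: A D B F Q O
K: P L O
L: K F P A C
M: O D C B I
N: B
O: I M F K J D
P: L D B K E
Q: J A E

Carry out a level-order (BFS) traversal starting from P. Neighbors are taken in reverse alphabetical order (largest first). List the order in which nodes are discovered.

Visit P; enqueue L, K, E, D, B → queue [L, K, E, D, B]
Visit L; enqueue F, C, A → queue [K, E, D, B, F, C, A]
Visit K; enqueue O → queue [E, D, B, F, C, A, O]
Visit E; enqueue Q, G → queue [D, B, F, C, A, O, Q, G]
Visit D; enqueue M, J, I → queue [B, F, C, A, O, Q, G, M, J, I]
Visit B; enqueue N → queue [F, C, A, O, Q, G, M, J, I, N]
Visit F → queue [C, A, O, Q, G, M, J, I, N]
Visit C → queue [A, O, Q, G, M, J, I, N]
Visit A; enqueue H → queue [O, Q, G, M, J, I, N, H]
Visit O → queue [Q, G, M, J, I, N, H]
Visit Q → queue [G, M, J, I, N, H]
Visit G → queue [M, J, I, N, H]
Visit M → queue [J, I, N, H]
Visit J → queue [I, N, H]
Visit I → queue [N, H]
Visit N → queue [H]
Visit H → queue []

P L K E D B F C A O Q G M J I N H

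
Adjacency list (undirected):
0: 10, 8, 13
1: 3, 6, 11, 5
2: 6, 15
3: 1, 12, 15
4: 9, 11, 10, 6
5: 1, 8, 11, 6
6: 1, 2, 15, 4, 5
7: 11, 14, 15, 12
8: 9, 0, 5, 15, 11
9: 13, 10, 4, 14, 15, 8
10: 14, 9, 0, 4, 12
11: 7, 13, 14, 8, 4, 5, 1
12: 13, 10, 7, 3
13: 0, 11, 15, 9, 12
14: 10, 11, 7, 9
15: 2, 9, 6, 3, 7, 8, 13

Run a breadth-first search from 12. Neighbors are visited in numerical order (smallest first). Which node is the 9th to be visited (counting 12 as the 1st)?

14

Visit 12; enqueue 3, 7, 10, 13 → queue [3, 7, 10, 13]
Visit 3; enqueue 1, 15 → queue [7, 10, 13, 1, 15]
Visit 7; enqueue 11, 14 → queue [10, 13, 1, 15, 11, 14]
Visit 10; enqueue 0, 4, 9 → queue [13, 1, 15, 11, 14, 0, 4, 9]
Visit 13 → queue [1, 15, 11, 14, 0, 4, 9]
Visit 1; enqueue 5, 6 → queue [15, 11, 14, 0, 4, 9, 5, 6]
Visit 15; enqueue 2, 8 → queue [11, 14, 0, 4, 9, 5, 6, 2, 8]
Visit 11 → queue [14, 0, 4, 9, 5, 6, 2, 8]
Visit 14 → queue [0, 4, 9, 5, 6, 2, 8]
Visit 0 → queue [4, 9, 5, 6, 2, 8]
Visit 4 → queue [9, 5, 6, 2, 8]
Visit 9 → queue [5, 6, 2, 8]
Visit 5 → queue [6, 2, 8]
Visit 6 → queue [2, 8]
Visit 2 → queue [8]
Visit 8 → queue []

Visit order: 12, 3, 7, 10, 13, 1, 15, 11, 14, 0, 4, 9, 5, 6, 2, 8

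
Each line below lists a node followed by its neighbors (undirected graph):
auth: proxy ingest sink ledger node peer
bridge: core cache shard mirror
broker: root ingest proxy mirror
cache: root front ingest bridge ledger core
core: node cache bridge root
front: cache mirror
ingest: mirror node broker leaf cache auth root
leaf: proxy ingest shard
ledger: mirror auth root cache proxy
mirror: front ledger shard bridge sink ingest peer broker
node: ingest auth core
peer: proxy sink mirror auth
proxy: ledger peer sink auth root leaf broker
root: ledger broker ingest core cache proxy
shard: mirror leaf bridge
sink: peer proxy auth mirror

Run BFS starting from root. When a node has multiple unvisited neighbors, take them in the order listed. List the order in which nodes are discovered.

root ledger broker ingest core cache proxy mirror auth node leaf bridge front peer sink shard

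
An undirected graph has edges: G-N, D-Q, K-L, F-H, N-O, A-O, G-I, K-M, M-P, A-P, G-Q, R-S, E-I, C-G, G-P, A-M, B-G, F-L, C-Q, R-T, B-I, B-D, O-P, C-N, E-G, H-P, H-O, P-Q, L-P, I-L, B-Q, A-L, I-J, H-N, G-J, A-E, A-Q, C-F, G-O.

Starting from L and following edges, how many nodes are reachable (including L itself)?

BFS from L visits: L, P, K, I, F, A, Q, O, M, H, G, J, E, B, C, D, N
Reachable nodes: 17 of 20 total.

17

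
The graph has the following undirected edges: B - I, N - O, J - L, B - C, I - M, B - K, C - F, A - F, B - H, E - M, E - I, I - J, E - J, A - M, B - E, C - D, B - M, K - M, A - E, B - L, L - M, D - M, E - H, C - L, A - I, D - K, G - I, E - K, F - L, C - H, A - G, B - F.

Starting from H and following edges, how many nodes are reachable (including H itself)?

BFS from H visits: H, B, C, E, F, I, K, L, M, D, A, J, G
Reachable nodes: 13 of 15 total.

13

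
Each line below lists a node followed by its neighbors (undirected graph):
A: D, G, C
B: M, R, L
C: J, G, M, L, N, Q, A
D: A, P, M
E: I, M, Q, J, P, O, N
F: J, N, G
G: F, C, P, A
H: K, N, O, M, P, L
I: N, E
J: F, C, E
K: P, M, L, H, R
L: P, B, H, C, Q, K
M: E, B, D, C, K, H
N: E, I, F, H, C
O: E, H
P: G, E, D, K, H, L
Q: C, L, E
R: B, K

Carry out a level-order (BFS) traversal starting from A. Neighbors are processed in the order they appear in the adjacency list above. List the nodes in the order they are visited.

Visit A; enqueue D, G, C → queue [D, G, C]
Visit D; enqueue P, M → queue [G, C, P, M]
Visit G; enqueue F → queue [C, P, M, F]
Visit C; enqueue J, L, N, Q → queue [P, M, F, J, L, N, Q]
Visit P; enqueue E, K, H → queue [M, F, J, L, N, Q, E, K, H]
Visit M; enqueue B → queue [F, J, L, N, Q, E, K, H, B]
Visit F → queue [J, L, N, Q, E, K, H, B]
Visit J → queue [L, N, Q, E, K, H, B]
Visit L → queue [N, Q, E, K, H, B]
Visit N; enqueue I → queue [Q, E, K, H, B, I]
Visit Q → queue [E, K, H, B, I]
Visit E; enqueue O → queue [K, H, B, I, O]
Visit K; enqueue R → queue [H, B, I, O, R]
Visit H → queue [B, I, O, R]
Visit B → queue [I, O, R]
Visit I → queue [O, R]
Visit O → queue [R]
Visit R → queue []

A, D, G, C, P, M, F, J, L, N, Q, E, K, H, B, I, O, R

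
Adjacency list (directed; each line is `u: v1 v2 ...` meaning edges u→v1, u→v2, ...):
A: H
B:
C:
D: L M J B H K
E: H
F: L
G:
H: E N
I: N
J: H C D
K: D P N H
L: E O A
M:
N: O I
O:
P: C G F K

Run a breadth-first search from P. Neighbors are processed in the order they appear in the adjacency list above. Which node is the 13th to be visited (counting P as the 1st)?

Visit P; enqueue C, G, F, K → queue [C, G, F, K]
Visit C → queue [G, F, K]
Visit G → queue [F, K]
Visit F; enqueue L → queue [K, L]
Visit K; enqueue D, N, H → queue [L, D, N, H]
Visit L; enqueue E, O, A → queue [D, N, H, E, O, A]
Visit D; enqueue M, J, B → queue [N, H, E, O, A, M, J, B]
Visit N; enqueue I → queue [H, E, O, A, M, J, B, I]
Visit H → queue [E, O, A, M, J, B, I]
Visit E → queue [O, A, M, J, B, I]
Visit O → queue [A, M, J, B, I]
Visit A → queue [M, J, B, I]
Visit M → queue [J, B, I]
Visit J → queue [B, I]
Visit B → queue [I]
Visit I → queue []

Visit order: P, C, G, F, K, L, D, N, H, E, O, A, M, J, B, I

M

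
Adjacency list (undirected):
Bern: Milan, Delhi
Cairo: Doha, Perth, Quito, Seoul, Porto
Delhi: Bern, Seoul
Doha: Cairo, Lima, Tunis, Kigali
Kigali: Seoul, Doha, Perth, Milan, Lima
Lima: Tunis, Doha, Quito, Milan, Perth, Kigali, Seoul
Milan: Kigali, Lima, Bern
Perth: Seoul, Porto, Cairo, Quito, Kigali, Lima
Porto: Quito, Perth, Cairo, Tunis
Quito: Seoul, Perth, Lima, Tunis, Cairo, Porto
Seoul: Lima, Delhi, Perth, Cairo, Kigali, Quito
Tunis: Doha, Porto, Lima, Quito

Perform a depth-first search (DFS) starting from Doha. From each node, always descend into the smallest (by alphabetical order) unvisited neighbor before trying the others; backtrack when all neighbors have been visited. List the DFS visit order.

Visit Doha
Doha → Cairo
Cairo → Perth
Perth → Kigali
Kigali → Lima
Lima → Milan
Milan → Bern
Bern → Delhi
Delhi → Seoul
Seoul → Quito
Quito → Porto
Porto → Tunis

Doha, Cairo, Perth, Kigali, Lima, Milan, Bern, Delhi, Seoul, Quito, Porto, Tunis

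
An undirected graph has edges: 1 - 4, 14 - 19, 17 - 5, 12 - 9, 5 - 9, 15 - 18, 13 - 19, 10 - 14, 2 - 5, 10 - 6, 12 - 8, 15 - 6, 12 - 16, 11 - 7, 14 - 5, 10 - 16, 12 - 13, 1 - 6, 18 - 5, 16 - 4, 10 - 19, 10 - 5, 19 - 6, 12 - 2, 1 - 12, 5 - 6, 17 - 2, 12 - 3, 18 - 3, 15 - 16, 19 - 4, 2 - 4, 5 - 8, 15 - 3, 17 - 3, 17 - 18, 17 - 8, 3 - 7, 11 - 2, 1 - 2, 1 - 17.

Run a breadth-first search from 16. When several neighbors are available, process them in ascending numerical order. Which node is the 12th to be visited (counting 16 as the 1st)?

3

Visit 16; enqueue 4, 10, 12, 15 → queue [4, 10, 12, 15]
Visit 4; enqueue 1, 2, 19 → queue [10, 12, 15, 1, 2, 19]
Visit 10; enqueue 5, 6, 14 → queue [12, 15, 1, 2, 19, 5, 6, 14]
Visit 12; enqueue 3, 8, 9, 13 → queue [15, 1, 2, 19, 5, 6, 14, 3, 8, 9, 13]
Visit 15; enqueue 18 → queue [1, 2, 19, 5, 6, 14, 3, 8, 9, 13, 18]
Visit 1; enqueue 17 → queue [2, 19, 5, 6, 14, 3, 8, 9, 13, 18, 17]
Visit 2; enqueue 11 → queue [19, 5, 6, 14, 3, 8, 9, 13, 18, 17, 11]
Visit 19 → queue [5, 6, 14, 3, 8, 9, 13, 18, 17, 11]
Visit 5 → queue [6, 14, 3, 8, 9, 13, 18, 17, 11]
Visit 6 → queue [14, 3, 8, 9, 13, 18, 17, 11]
Visit 14 → queue [3, 8, 9, 13, 18, 17, 11]
Visit 3; enqueue 7 → queue [8, 9, 13, 18, 17, 11, 7]
Visit 8 → queue [9, 13, 18, 17, 11, 7]
Visit 9 → queue [13, 18, 17, 11, 7]
Visit 13 → queue [18, 17, 11, 7]
Visit 18 → queue [17, 11, 7]
Visit 17 → queue [11, 7]
Visit 11 → queue [7]
Visit 7 → queue []

Visit order: 16, 4, 10, 12, 15, 1, 2, 19, 5, 6, 14, 3, 8, 9, 13, 18, 17, 11, 7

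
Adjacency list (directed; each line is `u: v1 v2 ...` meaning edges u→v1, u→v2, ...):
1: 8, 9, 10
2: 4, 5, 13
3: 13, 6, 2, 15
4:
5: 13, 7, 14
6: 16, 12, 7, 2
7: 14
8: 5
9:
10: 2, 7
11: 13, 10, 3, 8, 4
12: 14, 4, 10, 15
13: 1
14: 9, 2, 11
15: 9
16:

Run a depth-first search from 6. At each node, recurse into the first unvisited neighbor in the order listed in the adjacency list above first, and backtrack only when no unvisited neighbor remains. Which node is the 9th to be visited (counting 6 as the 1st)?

Visit 6
6 → 16
6 → 12
12 → 14
14 → 9
14 → 2
2 → 4
2 → 5
5 → 13
13 → 1
1 → 8
1 → 10
10 → 7
14 → 11
11 → 3
3 → 15

Visit order: 6, 16, 12, 14, 9, 2, 4, 5, 13, 1, 8, 10, 7, 11, 3, 15

13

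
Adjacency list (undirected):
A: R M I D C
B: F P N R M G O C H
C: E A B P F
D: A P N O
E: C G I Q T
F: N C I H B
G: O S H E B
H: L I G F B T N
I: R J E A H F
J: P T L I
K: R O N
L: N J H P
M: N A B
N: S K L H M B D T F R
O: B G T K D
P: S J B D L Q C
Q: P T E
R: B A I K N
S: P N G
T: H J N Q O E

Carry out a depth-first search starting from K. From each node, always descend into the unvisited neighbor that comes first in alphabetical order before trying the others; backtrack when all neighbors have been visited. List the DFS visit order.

Visit K
K → N
N → B
B → C
C → A
A → D
D → O
O → G
G → E
E → I
I → F
F → H
H → L
L → J
J → P
P → Q
Q → T
P → S
I → R
A → M

K N B C A D O G E I F H L J P Q T S R M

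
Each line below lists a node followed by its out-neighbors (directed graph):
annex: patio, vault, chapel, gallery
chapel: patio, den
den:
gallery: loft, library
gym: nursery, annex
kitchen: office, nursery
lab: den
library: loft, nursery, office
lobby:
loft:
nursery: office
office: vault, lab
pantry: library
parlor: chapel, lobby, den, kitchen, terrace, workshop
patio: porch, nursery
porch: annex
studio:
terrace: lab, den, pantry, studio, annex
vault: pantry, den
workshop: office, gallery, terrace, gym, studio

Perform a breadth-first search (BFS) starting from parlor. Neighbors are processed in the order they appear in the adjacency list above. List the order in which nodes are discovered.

parlor, chapel, lobby, den, kitchen, terrace, workshop, patio, office, nursery, lab, pantry, studio, annex, gallery, gym, porch, vault, library, loft

Visit parlor; enqueue chapel, lobby, den, kitchen, terrace, workshop → queue [chapel, lobby, den, kitchen, terrace, workshop]
Visit chapel; enqueue patio → queue [lobby, den, kitchen, terrace, workshop, patio]
Visit lobby → queue [den, kitchen, terrace, workshop, patio]
Visit den → queue [kitchen, terrace, workshop, patio]
Visit kitchen; enqueue office, nursery → queue [terrace, workshop, patio, office, nursery]
Visit terrace; enqueue lab, pantry, studio, annex → queue [workshop, patio, office, nursery, lab, pantry, studio, annex]
Visit workshop; enqueue gallery, gym → queue [patio, office, nursery, lab, pantry, studio, annex, gallery, gym]
Visit patio; enqueue porch → queue [office, nursery, lab, pantry, studio, annex, gallery, gym, porch]
Visit office; enqueue vault → queue [nursery, lab, pantry, studio, annex, gallery, gym, porch, vault]
Visit nursery → queue [lab, pantry, studio, annex, gallery, gym, porch, vault]
Visit lab → queue [pantry, studio, annex, gallery, gym, porch, vault]
Visit pantry; enqueue library → queue [studio, annex, gallery, gym, porch, vault, library]
Visit studio → queue [annex, gallery, gym, porch, vault, library]
Visit annex → queue [gallery, gym, porch, vault, library]
Visit gallery; enqueue loft → queue [gym, porch, vault, library, loft]
Visit gym → queue [porch, vault, library, loft]
Visit porch → queue [vault, library, loft]
Visit vault → queue [library, loft]
Visit library → queue [loft]
Visit loft → queue []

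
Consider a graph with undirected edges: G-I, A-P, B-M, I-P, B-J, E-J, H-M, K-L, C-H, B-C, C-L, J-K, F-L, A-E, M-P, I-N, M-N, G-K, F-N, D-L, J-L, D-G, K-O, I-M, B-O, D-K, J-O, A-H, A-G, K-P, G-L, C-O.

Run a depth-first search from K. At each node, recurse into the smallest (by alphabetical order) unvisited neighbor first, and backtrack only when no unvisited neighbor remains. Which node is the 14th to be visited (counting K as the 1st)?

Visit K
K → D
D → G
G → A
A → E
E → J
J → B
B → C
C → H
H → M
M → I
I → N
N → F
F → L
I → P
C → O

Visit order: K, D, G, A, E, J, B, C, H, M, I, N, F, L, P, O

L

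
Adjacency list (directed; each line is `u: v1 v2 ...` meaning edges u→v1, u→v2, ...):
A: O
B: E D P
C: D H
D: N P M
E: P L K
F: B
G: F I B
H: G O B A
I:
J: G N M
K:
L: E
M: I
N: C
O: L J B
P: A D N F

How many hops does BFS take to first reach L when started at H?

2

Level 0: H
Level 1: A, B, G, O
Level 2: D, E, F, I, J, L, P
Level 3: K, M, N
Level 4: C
L first appears at level 2.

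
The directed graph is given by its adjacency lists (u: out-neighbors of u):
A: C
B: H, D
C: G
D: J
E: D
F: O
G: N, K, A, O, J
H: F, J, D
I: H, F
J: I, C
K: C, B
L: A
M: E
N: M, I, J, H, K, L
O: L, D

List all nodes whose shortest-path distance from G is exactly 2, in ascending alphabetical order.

Level 0: G
Level 1: A, J, K, N, O
Level 2: B, C, D, H, I, L, M
Level 3: E, F

B, C, D, H, I, L, M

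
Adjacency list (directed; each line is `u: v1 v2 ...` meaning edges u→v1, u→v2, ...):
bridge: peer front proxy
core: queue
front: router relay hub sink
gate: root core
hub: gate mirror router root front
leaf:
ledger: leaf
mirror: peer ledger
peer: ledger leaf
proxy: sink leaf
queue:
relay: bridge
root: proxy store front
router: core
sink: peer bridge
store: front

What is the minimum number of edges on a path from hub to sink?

2

Level 0: hub
Level 1: front, gate, mirror, root, router
Level 2: core, ledger, peer, proxy, relay, sink, store
Level 3: bridge, leaf, queue
sink first appears at level 2.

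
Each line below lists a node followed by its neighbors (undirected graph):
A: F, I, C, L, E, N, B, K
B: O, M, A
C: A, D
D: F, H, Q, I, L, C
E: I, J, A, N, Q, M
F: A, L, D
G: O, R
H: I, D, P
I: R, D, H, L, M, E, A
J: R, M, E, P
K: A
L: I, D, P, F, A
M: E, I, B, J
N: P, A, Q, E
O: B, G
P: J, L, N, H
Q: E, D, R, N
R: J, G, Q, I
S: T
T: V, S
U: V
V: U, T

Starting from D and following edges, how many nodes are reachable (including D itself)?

18

BFS from D visits: D, Q, L, I, H, F, C, R, N, E, P, A, M, J, G, K, B, O
Reachable nodes: 18 of 22 total.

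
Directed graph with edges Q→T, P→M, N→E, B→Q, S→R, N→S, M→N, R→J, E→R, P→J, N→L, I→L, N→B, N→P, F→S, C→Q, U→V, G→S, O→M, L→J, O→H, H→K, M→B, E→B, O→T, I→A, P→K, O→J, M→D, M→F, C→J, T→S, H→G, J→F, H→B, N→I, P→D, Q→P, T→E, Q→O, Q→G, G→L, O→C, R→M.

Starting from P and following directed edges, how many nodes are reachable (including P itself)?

20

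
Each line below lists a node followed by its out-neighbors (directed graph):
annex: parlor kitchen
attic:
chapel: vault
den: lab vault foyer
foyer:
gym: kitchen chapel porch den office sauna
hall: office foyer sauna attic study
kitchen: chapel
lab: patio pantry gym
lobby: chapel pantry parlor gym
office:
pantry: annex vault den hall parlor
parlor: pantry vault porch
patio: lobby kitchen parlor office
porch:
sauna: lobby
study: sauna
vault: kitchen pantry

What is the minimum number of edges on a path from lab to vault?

Level 0: lab
Level 1: gym, pantry, patio
Level 2: annex, chapel, den, hall, kitchen, lobby, office, parlor, porch, sauna, vault
Level 3: attic, foyer, study
vault first appears at level 2.

2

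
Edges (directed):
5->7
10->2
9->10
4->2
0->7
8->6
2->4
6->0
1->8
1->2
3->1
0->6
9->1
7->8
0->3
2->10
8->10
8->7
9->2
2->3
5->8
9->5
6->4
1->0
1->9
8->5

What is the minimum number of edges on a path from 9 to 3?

2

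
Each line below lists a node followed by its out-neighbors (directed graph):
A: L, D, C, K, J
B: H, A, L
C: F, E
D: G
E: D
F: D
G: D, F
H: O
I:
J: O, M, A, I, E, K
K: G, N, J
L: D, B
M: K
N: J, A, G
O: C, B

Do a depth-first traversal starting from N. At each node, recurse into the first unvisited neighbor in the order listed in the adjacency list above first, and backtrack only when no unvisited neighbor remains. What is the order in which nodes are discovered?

N -> J -> O -> C -> F -> D -> G -> E -> B -> H -> A -> L -> K -> M -> I

Visit N
N → J
J → O
O → C
C → F
F → D
D → G
C → E
O → B
B → H
B → A
A → L
A → K
J → M
J → I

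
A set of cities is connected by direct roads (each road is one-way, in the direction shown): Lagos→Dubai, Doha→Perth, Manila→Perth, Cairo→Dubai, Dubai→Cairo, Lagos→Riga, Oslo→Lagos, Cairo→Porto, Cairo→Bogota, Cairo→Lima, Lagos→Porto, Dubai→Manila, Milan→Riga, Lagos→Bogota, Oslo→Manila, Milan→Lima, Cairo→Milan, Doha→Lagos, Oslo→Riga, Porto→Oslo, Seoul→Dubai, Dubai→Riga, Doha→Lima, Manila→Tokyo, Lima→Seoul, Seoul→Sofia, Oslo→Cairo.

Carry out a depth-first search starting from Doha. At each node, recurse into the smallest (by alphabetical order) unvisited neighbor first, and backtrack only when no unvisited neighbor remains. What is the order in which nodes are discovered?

Doha, Lagos, Bogota, Dubai, Cairo, Lima, Seoul, Sofia, Milan, Riga, Porto, Oslo, Manila, Perth, Tokyo

Visit Doha
Doha → Lagos
Lagos → Bogota
Lagos → Dubai
Dubai → Cairo
Cairo → Lima
Lima → Seoul
Seoul → Sofia
Cairo → Milan
Milan → Riga
Cairo → Porto
Porto → Oslo
Oslo → Manila
Manila → Perth
Manila → Tokyo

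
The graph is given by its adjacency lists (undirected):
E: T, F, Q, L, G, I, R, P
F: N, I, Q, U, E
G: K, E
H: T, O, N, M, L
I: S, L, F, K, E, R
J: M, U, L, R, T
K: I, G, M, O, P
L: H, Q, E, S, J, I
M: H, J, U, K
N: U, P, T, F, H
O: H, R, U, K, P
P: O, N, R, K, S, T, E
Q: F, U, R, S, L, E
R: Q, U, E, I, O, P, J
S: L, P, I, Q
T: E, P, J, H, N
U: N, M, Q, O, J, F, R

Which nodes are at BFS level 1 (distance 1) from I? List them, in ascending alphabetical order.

Level 0: I
Level 1: E, F, K, L, R, S
Level 2: G, H, J, M, N, O, P, Q, T, U

E, F, K, L, R, S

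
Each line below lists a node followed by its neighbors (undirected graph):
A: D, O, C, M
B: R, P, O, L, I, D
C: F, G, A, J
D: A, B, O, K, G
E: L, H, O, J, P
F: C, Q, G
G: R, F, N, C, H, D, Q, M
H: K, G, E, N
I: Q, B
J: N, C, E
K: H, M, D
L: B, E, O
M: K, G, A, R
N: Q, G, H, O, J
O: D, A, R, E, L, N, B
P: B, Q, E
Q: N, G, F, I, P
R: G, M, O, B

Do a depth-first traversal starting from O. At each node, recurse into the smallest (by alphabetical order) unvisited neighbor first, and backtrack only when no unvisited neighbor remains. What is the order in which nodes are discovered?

O A C F G D B I Q N H E J L P K M R

Visit O
O → A
A → C
C → F
F → G
G → D
D → B
B → I
I → Q
Q → N
N → H
H → E
E → J
E → L
E → P
H → K
K → M
M → R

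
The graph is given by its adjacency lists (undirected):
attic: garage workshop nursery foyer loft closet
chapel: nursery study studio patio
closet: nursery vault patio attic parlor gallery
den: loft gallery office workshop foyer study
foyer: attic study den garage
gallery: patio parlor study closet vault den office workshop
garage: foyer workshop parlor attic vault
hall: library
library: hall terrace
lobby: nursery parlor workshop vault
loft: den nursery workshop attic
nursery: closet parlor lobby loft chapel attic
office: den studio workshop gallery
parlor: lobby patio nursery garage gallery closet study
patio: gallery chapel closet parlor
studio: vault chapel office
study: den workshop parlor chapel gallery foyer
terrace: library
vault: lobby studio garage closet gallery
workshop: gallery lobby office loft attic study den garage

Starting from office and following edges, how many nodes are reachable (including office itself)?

BFS from office visits: office, den, studio, workshop, gallery, loft, foyer, study, vault, chapel, lobby, attic, garage, patio, parlor, closet, nursery
Reachable nodes: 17 of 20 total.

17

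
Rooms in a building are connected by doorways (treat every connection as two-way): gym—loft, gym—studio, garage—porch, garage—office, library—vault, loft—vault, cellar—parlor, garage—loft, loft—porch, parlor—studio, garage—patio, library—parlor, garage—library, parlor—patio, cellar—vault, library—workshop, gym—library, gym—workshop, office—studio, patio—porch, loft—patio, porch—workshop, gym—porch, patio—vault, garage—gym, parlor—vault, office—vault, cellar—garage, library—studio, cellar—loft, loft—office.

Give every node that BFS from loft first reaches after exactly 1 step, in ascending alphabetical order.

Level 0: loft
Level 1: cellar, garage, gym, office, patio, porch, vault
Level 2: library, parlor, studio, workshop

cellar, garage, gym, office, patio, porch, vault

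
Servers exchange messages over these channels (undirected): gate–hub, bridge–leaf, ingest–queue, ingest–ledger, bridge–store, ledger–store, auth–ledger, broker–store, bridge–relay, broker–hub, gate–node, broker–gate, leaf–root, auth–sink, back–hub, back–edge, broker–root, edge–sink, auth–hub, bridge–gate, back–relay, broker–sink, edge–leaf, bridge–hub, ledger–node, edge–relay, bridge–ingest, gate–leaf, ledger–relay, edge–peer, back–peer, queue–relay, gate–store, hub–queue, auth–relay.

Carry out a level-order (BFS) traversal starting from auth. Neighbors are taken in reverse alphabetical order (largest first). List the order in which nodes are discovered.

Visit auth; enqueue sink, relay, ledger, hub → queue [sink, relay, ledger, hub]
Visit sink; enqueue edge, broker → queue [relay, ledger, hub, edge, broker]
Visit relay; enqueue queue, bridge, back → queue [ledger, hub, edge, broker, queue, bridge, back]
Visit ledger; enqueue store, node, ingest → queue [hub, edge, broker, queue, bridge, back, store, node, ingest]
Visit hub; enqueue gate → queue [edge, broker, queue, bridge, back, store, node, ingest, gate]
Visit edge; enqueue peer, leaf → queue [broker, queue, bridge, back, store, node, ingest, gate, peer, leaf]
Visit broker; enqueue root → queue [queue, bridge, back, store, node, ingest, gate, peer, leaf, root]
Visit queue → queue [bridge, back, store, node, ingest, gate, peer, leaf, root]
Visit bridge → queue [back, store, node, ingest, gate, peer, leaf, root]
Visit back → queue [store, node, ingest, gate, peer, leaf, root]
Visit store → queue [node, ingest, gate, peer, leaf, root]
Visit node → queue [ingest, gate, peer, leaf, root]
Visit ingest → queue [gate, peer, leaf, root]
Visit gate → queue [peer, leaf, root]
Visit peer → queue [leaf, root]
Visit leaf → queue [root]
Visit root → queue []

auth -> sink -> relay -> ledger -> hub -> edge -> broker -> queue -> bridge -> back -> store -> node -> ingest -> gate -> peer -> leaf -> root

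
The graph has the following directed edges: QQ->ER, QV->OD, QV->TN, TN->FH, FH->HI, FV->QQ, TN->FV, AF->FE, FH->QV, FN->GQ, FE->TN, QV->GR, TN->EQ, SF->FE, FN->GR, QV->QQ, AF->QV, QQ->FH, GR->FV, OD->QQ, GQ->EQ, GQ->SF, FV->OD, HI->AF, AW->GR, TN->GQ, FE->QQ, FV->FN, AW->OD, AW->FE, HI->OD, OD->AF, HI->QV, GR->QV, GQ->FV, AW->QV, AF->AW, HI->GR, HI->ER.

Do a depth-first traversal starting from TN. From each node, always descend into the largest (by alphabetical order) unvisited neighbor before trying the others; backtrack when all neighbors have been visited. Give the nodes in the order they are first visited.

Visit TN
TN → GQ
GQ → SF
SF → FE
FE → QQ
QQ → FH
FH → QV
QV → OD
OD → AF
AF → AW
AW → GR
GR → FV
FV → FN
FH → HI
HI → ER
GQ → EQ

TN GQ SF FE QQ FH QV OD AF AW GR FV FN HI ER EQ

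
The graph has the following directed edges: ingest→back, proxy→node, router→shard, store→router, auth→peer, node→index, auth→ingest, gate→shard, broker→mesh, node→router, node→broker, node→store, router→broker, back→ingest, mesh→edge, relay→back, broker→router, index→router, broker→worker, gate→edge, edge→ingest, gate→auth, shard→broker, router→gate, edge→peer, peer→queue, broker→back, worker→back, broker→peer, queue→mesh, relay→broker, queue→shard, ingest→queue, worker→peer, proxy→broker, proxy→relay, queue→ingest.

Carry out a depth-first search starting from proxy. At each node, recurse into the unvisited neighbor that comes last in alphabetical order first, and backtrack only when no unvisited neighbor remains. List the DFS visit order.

Visit proxy
proxy → relay
relay → broker
broker → worker
worker → peer
peer → queue
queue → shard
queue → mesh
mesh → edge
edge → ingest
ingest → back
broker → router
router → gate
gate → auth
proxy → node
node → store
node → index

proxy → relay → broker → worker → peer → queue → shard → mesh → edge → ingest → back → router → gate → auth → node → store → index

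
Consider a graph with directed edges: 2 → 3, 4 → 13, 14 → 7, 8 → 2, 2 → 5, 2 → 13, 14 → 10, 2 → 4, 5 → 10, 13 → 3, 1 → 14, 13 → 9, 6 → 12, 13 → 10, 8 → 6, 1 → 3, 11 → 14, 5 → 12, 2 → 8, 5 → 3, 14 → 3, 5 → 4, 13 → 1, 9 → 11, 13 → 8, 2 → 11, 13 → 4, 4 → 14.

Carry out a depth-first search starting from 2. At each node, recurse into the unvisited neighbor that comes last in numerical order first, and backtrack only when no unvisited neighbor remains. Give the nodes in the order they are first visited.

2 13 10 9 11 14 7 3 8 6 12 4 1 5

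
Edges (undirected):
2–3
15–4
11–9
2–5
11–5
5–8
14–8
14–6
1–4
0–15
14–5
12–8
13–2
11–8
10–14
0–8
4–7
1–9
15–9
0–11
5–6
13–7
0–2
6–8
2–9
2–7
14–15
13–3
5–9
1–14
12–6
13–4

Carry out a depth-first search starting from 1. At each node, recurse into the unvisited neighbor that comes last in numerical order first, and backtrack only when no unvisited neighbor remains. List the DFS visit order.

1 → 14 → 15 → 9 → 11 → 8 → 12 → 6 → 5 → 2 → 13 → 7 → 4 → 3 → 0 → 10

Visit 1
1 → 14
14 → 15
15 → 9
9 → 11
11 → 8
8 → 12
12 → 6
6 → 5
5 → 2
2 → 13
13 → 7
7 → 4
13 → 3
2 → 0
14 → 10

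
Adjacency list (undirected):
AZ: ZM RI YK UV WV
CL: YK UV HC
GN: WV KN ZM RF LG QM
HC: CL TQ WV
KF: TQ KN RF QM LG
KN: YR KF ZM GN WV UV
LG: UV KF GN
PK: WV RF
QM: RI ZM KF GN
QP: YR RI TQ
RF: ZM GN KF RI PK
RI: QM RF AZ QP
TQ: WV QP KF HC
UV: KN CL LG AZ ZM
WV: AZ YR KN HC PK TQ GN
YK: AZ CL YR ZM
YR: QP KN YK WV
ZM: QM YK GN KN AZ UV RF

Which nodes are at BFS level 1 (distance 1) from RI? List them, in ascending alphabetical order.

Level 0: RI
Level 1: AZ, QM, QP, RF
Level 2: GN, KF, PK, TQ, UV, WV, YK, YR, ZM
Level 3: CL, HC, KN, LG

AZ, QM, QP, RF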